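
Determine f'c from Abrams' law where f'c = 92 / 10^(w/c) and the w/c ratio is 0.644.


f'c = 92 / 10^0.644
= 92 / 4.406
= 20.88 MPa

20.88


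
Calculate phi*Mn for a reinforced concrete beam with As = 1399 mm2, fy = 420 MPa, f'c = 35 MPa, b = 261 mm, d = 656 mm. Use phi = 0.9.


a = As * fy / (0.85 * f'c * b)
= 1399 * 420 / (0.85 * 35 * 261)
= 75.6728 mm
Mn = As * fy * (d - a/2) / 10^6
= 363.2206 kN-m
phi*Mn = 0.9 * 363.2206 = 326.9 kN-m

326.9


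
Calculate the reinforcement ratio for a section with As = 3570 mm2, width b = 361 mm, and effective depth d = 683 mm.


rho = As / (b * d)
= 3570 / (361 * 683)
= 0.0145

0.0145


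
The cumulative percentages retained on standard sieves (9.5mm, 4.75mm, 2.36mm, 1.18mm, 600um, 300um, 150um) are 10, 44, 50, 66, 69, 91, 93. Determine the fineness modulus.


FM = sum(cumulative % retained) / 100
= 423 / 100
= 4.23

4.23


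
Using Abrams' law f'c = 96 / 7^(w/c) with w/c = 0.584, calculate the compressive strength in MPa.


f'c = 96 / 7^0.584
= 96 / 3.116
= 30.81 MPa

30.81


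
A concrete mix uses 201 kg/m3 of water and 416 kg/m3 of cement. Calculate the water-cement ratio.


w/c = water / cement
w/c = 201 / 416 = 0.483

0.483


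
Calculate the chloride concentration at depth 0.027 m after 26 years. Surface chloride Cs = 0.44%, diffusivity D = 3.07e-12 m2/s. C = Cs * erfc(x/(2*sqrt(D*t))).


t_seconds = 26 * 365.25 * 24 * 3600 = 820497600.0 s
arg = 0.027 / (2 * sqrt(3.07e-12 * 820497600.0))
= 0.269
erfc(0.269) = 0.7036
C = 0.44 * 0.7036 = 0.3096%

0.3096


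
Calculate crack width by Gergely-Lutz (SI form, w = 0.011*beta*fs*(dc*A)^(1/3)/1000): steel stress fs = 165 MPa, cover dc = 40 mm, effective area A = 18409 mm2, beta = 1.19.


w = 0.011 * beta * fs * (dc * A)^(1/3) / 1000
= 0.011 * 1.19 * 165 * (40 * 18409)^(1/3) / 1000
= 0.195 mm

0.195


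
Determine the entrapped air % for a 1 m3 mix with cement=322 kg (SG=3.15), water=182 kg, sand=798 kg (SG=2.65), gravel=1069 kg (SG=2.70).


Vol cement = 322 / (3.15 * 1000) = 0.102222 m3
Vol water = 182 / 1000 = 0.182 m3
Vol sand = 798 / (2.65 * 1000) = 0.301132 m3
Vol gravel = 1069 / (2.70 * 1000) = 0.395926 m3
Total solid + water volume = 0.98128 m3
Air = (1 - 0.98128) * 100 = 1.87%

1.87


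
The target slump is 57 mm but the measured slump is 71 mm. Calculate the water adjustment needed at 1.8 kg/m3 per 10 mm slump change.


Difference = 57 - 71 = -14 mm
Water adjustment = -14 * 1.8 / 10 = -2.5 kg/m3

-2.5


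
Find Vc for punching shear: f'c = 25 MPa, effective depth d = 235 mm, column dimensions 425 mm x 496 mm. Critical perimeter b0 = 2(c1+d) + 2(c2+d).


b0 = 2*(425 + 235) + 2*(496 + 235) = 2782 mm
Vc = 0.33 * sqrt(25) * 2782 * 235 / 1000
= 1078.72 kN

1078.72


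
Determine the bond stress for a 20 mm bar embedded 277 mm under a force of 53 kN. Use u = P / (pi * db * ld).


u = P / (pi * db * ld)
= 53 * 1000 / (pi * 20 * 277)
= 3.045 MPa

3.045


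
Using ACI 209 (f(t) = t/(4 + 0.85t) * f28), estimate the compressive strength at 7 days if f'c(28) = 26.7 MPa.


f(7) = 7 / (4 + 0.85 * 7) * 26.7
= 7 / 9.95 * 26.7
= 18.78 MPa

18.78


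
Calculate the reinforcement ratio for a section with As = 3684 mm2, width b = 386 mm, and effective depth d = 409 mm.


rho = As / (b * d)
= 3684 / (386 * 409)
= 0.0233

0.0233


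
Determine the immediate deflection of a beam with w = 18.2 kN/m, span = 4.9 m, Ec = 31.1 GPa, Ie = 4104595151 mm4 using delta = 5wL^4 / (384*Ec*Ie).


Convert: L = 4.9 m = 4900 mm, Ec = 31.1 GPa = 31100 MPa
delta = 5 * 18.2 * 4900^4 / (384 * 31100 * 4104595151)
= 1.07 mm

1.07


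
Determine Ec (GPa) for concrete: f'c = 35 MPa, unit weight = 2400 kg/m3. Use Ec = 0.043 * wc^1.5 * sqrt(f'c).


Ec = 0.043 * 2400^1.5 * sqrt(35) / 1000
= 29.91 GPa

29.91


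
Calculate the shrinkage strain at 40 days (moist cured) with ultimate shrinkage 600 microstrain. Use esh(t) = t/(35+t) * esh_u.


esh(40) = 40 / (35 + 40) * 600
= 40 / 75 * 600
= 320.0 microstrain

320.0


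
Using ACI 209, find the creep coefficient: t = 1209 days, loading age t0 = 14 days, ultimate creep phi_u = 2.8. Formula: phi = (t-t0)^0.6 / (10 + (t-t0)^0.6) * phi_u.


dt = 1209 - 14 = 1195
phi = 1195^0.6 / (10 + 1195^0.6) * 2.8
= 2.451

2.451


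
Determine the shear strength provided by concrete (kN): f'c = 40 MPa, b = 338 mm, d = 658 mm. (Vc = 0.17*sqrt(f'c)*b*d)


Vc = 0.17 * sqrt(40) * 338 * 658 / 1000
= 239.12 kN

239.12


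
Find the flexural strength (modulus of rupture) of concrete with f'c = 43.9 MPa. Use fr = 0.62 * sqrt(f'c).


fr = 0.62 * sqrt(43.9)
= 4.108 MPa

4.108


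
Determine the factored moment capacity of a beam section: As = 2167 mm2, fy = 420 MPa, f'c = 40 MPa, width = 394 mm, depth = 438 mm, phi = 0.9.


a = As * fy / (0.85 * f'c * b)
= 2167 * 420 / (0.85 * 40 * 394)
= 67.9412 mm
Mn = As * fy * (d - a/2) / 10^6
= 367.7233 kN-m
phi*Mn = 0.9 * 367.7233 = 330.95 kN-m

330.95


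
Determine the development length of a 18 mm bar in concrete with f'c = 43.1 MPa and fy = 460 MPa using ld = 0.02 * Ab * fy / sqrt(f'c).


Ab = pi * 18^2 / 4 = 254.469 mm2
ld = 0.02 * 254.469 * 460 / sqrt(43.1)
= 356.6 mm

356.6


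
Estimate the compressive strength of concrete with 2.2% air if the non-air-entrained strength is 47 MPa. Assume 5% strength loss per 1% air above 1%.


Strength loss = (2.2 - 1) * 5 = 6.0%
f'c = 47 * (1 - 6.0/100)
= 44.18 MPa

44.18


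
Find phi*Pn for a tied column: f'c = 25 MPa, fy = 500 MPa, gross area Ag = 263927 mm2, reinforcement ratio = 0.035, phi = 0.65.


Ast = rho * Ag = 0.035 * 263927 = 9237.445 mm2
phi*Pn = 0.65 * 0.80 * (0.85 * 25 * (263927 - 9237.445) + 500 * 9237.445) / 1000
= 5216.06 kN

5216.06


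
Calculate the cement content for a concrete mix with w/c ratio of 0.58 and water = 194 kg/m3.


Cement = water / (w/c)
= 194 / 0.58
= 334.5 kg/m3

334.5


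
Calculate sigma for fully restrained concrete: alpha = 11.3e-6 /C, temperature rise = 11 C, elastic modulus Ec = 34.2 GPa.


sigma = alpha * dT * Ec
= 11.3e-6 * 11 * 34.2 * 1000
= 4.251 MPa

4.251


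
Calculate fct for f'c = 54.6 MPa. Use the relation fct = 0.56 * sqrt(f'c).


fct = 0.56 * sqrt(54.6)
= 0.56 * 7.389
= 4.138 MPa

4.138


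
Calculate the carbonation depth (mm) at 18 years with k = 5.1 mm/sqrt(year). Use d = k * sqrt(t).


depth = k * sqrt(t)
= 5.1 * sqrt(18)
= 21.64 mm

21.64


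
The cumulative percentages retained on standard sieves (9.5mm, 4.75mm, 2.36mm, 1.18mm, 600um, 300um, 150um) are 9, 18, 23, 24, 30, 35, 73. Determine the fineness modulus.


FM = sum(cumulative % retained) / 100
= 212 / 100
= 2.12

2.12


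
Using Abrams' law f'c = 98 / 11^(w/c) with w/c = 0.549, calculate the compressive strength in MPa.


f'c = 98 / 11^0.549
= 98 / 3.73
= 26.27 MPa

26.27


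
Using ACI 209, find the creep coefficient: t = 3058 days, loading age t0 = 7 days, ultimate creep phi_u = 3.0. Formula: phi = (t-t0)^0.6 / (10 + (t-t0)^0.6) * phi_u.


dt = 3058 - 7 = 3051
phi = 3051^0.6 / (10 + 3051^0.6) * 3.0
= 2.775

2.775


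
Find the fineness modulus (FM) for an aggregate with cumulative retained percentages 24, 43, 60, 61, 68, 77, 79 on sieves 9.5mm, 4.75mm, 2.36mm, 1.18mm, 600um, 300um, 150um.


FM = sum(cumulative % retained) / 100
= 412 / 100
= 4.12

4.12


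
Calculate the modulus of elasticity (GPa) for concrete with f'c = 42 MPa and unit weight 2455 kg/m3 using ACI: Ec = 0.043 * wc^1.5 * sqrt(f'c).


Ec = 0.043 * 2455^1.5 * sqrt(42) / 1000
= 33.9 GPa

33.9


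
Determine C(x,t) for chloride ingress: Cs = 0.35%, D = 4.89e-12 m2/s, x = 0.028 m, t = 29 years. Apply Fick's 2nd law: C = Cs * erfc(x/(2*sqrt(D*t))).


t_seconds = 29 * 365.25 * 24 * 3600 = 915170400.0 s
arg = 0.028 / (2 * sqrt(4.89e-12 * 915170400.0))
= 0.2093
erfc(0.2093) = 0.7673
C = 0.35 * 0.7673 = 0.2685%

0.2685


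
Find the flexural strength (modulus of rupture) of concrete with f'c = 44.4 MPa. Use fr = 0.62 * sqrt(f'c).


fr = 0.62 * sqrt(44.4)
= 4.131 MPa

4.131


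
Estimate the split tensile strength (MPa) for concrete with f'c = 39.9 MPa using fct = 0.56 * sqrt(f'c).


fct = 0.56 * sqrt(39.9)
= 0.56 * 6.317
= 3.537 MPa

3.537


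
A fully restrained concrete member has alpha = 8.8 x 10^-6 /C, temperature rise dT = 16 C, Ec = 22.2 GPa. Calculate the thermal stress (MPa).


sigma = alpha * dT * Ec
= 8.8e-6 * 16 * 22.2 * 1000
= 3.126 MPa

3.126


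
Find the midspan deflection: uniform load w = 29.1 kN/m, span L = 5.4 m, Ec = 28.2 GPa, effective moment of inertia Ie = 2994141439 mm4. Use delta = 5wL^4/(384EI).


Convert: L = 5.4 m = 5400 mm, Ec = 28.2 GPa = 28200 MPa
delta = 5 * 29.1 * 5400^4 / (384 * 28200 * 2994141439)
= 3.82 mm

3.82


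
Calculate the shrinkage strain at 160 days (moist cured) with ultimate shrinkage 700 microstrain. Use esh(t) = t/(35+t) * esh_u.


esh(160) = 160 / (35 + 160) * 700
= 160 / 195 * 700
= 574.4 microstrain

574.4


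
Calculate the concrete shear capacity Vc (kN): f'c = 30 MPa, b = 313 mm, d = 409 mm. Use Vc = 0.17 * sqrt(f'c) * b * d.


Vc = 0.17 * sqrt(30) * 313 * 409 / 1000
= 119.2 kN

119.2


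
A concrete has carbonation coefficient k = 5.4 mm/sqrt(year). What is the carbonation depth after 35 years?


depth = k * sqrt(t)
= 5.4 * sqrt(35)
= 31.95 mm

31.95


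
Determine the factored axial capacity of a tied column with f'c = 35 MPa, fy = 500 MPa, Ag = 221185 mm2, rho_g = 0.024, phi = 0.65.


Ast = rho * Ag = 0.024 * 221185 = 5308.44 mm2
phi*Pn = 0.65 * 0.80 * (0.85 * 35 * (221185 - 5308.44) + 500 * 5308.44) / 1000
= 4719.8 kN

4719.8


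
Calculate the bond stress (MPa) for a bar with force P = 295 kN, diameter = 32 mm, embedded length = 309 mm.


u = P / (pi * db * ld)
= 295 * 1000 / (pi * 32 * 309)
= 9.497 MPa

9.497


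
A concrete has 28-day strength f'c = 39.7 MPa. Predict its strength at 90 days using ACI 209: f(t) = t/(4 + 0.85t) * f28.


f(90) = 90 / (4 + 0.85 * 90) * 39.7
= 90 / 80.5 * 39.7
= 44.39 MPa

44.39


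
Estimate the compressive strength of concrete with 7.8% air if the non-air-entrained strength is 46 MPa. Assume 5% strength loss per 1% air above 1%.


Strength loss = (7.8 - 1) * 5 = 34.0%
f'c = 46 * (1 - 34.0/100)
= 30.36 MPa

30.36


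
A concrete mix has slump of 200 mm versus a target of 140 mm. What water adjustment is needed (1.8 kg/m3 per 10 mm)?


Difference = 140 - 200 = -60 mm
Water adjustment = -60 * 1.8 / 10 = -10.8 kg/m3

-10.8


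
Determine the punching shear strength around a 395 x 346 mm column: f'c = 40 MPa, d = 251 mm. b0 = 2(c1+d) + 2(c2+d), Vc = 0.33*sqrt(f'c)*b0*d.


b0 = 2*(395 + 251) + 2*(346 + 251) = 2486 mm
Vc = 0.33 * sqrt(40) * 2486 * 251 / 1000
= 1302.32 kN

1302.32


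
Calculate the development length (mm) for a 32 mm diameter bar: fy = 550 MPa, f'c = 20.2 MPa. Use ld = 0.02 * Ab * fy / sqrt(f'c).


Ab = pi * 32^2 / 4 = 804.248 mm2
ld = 0.02 * 804.248 * 550 / sqrt(20.2)
= 1968.4 mm

1968.4


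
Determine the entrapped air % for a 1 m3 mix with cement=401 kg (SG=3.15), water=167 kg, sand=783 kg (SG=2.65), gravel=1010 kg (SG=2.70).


Vol cement = 401 / (3.15 * 1000) = 0.127302 m3
Vol water = 167 / 1000 = 0.167 m3
Vol sand = 783 / (2.65 * 1000) = 0.295472 m3
Vol gravel = 1010 / (2.70 * 1000) = 0.374074 m3
Total solid + water volume = 0.963847 m3
Air = (1 - 0.963847) * 100 = 3.62%

3.62


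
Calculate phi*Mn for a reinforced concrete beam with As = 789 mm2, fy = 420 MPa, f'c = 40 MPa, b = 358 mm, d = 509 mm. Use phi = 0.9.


a = As * fy / (0.85 * f'c * b)
= 789 * 420 / (0.85 * 40 * 358)
= 27.2248 mm
Mn = As * fy * (d - a/2) / 10^6
= 164.1615 kN-m
phi*Mn = 0.9 * 164.1615 = 147.75 kN-m

147.75


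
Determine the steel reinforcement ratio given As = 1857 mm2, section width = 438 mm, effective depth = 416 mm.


rho = As / (b * d)
= 1857 / (438 * 416)
= 0.0102

0.0102


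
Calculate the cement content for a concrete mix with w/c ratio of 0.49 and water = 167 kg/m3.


Cement = water / (w/c)
= 167 / 0.49
= 340.8 kg/m3

340.8


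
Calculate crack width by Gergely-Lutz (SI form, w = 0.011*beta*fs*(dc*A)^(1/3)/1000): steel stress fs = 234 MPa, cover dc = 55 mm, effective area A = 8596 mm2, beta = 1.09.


w = 0.011 * beta * fs * (dc * A)^(1/3) / 1000
= 0.011 * 1.09 * 234 * (55 * 8596)^(1/3) / 1000
= 0.219 mm

0.219


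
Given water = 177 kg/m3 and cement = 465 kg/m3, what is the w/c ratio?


w/c = water / cement
w/c = 177 / 465 = 0.381

0.381


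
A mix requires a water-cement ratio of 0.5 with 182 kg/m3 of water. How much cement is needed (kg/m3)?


Cement = water / (w/c)
= 182 / 0.5
= 364.0 kg/m3

364.0


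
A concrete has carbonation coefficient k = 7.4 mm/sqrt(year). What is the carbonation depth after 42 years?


depth = k * sqrt(t)
= 7.4 * sqrt(42)
= 47.96 mm

47.96


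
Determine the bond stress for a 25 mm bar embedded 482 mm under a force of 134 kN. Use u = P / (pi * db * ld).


u = P / (pi * db * ld)
= 134 * 1000 / (pi * 25 * 482)
= 3.54 MPa

3.54


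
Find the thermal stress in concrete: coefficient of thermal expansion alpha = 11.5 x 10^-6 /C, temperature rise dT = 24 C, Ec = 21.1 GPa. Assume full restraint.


sigma = alpha * dT * Ec
= 11.5e-6 * 24 * 21.1 * 1000
= 5.824 MPa

5.824


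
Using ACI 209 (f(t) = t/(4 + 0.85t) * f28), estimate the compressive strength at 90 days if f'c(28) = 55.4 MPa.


f(90) = 90 / (4 + 0.85 * 90) * 55.4
= 90 / 80.5 * 55.4
= 61.94 MPa

61.94


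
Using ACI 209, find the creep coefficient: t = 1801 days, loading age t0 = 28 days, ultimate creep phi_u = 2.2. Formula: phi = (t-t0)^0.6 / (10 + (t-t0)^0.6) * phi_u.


dt = 1801 - 28 = 1773
phi = 1773^0.6 / (10 + 1773^0.6) * 2.2
= 1.978

1.978


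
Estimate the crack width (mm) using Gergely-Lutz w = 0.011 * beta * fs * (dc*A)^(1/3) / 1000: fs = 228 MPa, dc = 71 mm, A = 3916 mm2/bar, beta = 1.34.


w = 0.011 * beta * fs * (dc * A)^(1/3) / 1000
= 0.011 * 1.34 * 228 * (71 * 3916)^(1/3) / 1000
= 0.219 mm

0.219


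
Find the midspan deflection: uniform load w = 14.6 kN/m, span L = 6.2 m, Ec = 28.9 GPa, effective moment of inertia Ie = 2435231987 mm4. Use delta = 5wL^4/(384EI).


Convert: L = 6.2 m = 6200 mm, Ec = 28.9 GPa = 28900 MPa
delta = 5 * 14.6 * 6200^4 / (384 * 28900 * 2435231987)
= 3.99 mm

3.99


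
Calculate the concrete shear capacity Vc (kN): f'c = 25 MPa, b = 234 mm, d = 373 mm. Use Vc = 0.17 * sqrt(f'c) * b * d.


Vc = 0.17 * sqrt(25) * 234 * 373 / 1000
= 74.19 kN

74.19


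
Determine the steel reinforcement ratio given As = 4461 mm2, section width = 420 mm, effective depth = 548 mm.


rho = As / (b * d)
= 4461 / (420 * 548)
= 0.0194

0.0194


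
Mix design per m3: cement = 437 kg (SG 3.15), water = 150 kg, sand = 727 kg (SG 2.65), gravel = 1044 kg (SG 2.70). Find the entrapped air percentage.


Vol cement = 437 / (3.15 * 1000) = 0.13873 m3
Vol water = 150 / 1000 = 0.15 m3
Vol sand = 727 / (2.65 * 1000) = 0.27434 m3
Vol gravel = 1044 / (2.70 * 1000) = 0.386667 m3
Total solid + water volume = 0.949736 m3
Air = (1 - 0.949736) * 100 = 5.03%

5.03


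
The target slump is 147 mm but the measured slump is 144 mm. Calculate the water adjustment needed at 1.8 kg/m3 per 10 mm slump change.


Difference = 147 - 144 = 3 mm
Water adjustment = 3 * 1.8 / 10 = 0.5 kg/m3

0.5


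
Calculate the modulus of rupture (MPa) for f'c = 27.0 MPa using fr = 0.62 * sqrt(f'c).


fr = 0.62 * sqrt(27.0)
= 3.222 MPa

3.222


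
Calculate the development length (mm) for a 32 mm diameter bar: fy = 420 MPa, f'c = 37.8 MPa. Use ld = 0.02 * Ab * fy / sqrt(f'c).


Ab = pi * 32^2 / 4 = 804.248 mm2
ld = 0.02 * 804.248 * 420 / sqrt(37.8)
= 1098.8 mm

1098.8


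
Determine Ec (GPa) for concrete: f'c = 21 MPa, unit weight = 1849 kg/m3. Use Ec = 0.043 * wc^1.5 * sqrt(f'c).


Ec = 0.043 * 1849^1.5 * sqrt(21) / 1000
= 15.67 GPa

15.67


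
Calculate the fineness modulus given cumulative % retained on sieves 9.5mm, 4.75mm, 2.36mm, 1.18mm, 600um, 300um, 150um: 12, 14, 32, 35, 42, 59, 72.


FM = sum(cumulative % retained) / 100
= 266 / 100
= 2.66

2.66


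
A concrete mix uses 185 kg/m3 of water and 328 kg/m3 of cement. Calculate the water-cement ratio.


w/c = water / cement
w/c = 185 / 328 = 0.564

0.564


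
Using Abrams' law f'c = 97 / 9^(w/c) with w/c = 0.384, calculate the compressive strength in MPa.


f'c = 97 / 9^0.384
= 97 / 2.325
= 41.72 MPa

41.72


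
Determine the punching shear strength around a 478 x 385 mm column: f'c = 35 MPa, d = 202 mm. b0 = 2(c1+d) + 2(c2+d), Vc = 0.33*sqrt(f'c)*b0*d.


b0 = 2*(478 + 202) + 2*(385 + 202) = 2534 mm
Vc = 0.33 * sqrt(35) * 2534 * 202 / 1000
= 999.32 kN

999.32


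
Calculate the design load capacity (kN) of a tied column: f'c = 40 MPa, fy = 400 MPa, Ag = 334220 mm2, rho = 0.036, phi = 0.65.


Ast = rho * Ag = 0.036 * 334220 = 12031.92 mm2
phi*Pn = 0.65 * 0.80 * (0.85 * 40 * (334220 - 12031.92) + 400 * 12031.92) / 1000
= 8198.92 kN

8198.92


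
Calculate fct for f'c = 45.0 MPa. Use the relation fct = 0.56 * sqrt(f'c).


fct = 0.56 * sqrt(45.0)
= 0.56 * 6.708
= 3.757 MPa

3.757


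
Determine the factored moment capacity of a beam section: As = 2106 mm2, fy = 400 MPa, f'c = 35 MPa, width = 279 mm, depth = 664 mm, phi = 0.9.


a = As * fy / (0.85 * f'c * b)
= 2106 * 400 / (0.85 * 35 * 279)
= 101.4909 mm
Mn = As * fy * (d - a/2) / 10^6
= 516.6056 kN-m
phi*Mn = 0.9 * 516.6056 = 464.95 kN-m

464.95


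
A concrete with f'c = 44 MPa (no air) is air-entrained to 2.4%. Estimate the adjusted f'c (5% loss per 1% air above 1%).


Strength loss = (2.4 - 1) * 5 = 7.0%
f'c = 44 * (1 - 7.0/100)
= 40.92 MPa

40.92


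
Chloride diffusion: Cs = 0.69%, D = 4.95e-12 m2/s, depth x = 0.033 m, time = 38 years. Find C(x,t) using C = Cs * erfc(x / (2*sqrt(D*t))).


t_seconds = 38 * 365.25 * 24 * 3600 = 1199188800.0 s
arg = 0.033 / (2 * sqrt(4.95e-12 * 1199188800.0))
= 0.2142
erfc(0.2142) = 0.762
C = 0.69 * 0.762 = 0.5258%

0.5258


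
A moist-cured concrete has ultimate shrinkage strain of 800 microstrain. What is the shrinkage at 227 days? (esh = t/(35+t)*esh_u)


esh(227) = 227 / (35 + 227) * 800
= 227 / 262 * 800
= 693.1 microstrain

693.1


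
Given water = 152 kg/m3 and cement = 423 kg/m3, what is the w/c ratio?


w/c = water / cement
w/c = 152 / 423 = 0.359

0.359


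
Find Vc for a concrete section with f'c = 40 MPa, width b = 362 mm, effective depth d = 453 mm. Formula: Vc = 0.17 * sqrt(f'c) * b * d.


Vc = 0.17 * sqrt(40) * 362 * 453 / 1000
= 176.31 kN

176.31


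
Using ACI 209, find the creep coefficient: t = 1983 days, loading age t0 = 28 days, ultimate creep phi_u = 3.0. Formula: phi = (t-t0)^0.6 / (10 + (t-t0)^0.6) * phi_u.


dt = 1983 - 28 = 1955
phi = 1955^0.6 / (10 + 1955^0.6) * 3.0
= 2.712

2.712


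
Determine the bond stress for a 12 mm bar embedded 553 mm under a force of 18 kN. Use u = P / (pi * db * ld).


u = P / (pi * db * ld)
= 18 * 1000 / (pi * 12 * 553)
= 0.863 MPa

0.863


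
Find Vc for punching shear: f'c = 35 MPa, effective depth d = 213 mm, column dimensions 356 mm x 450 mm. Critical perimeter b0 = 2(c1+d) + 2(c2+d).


b0 = 2*(356 + 213) + 2*(450 + 213) = 2464 mm
Vc = 0.33 * sqrt(35) * 2464 * 213 / 1000
= 1024.63 kN

1024.63


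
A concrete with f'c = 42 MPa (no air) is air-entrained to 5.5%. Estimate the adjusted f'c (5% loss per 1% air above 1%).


Strength loss = (5.5 - 1) * 5 = 22.5%
f'c = 42 * (1 - 22.5/100)
= 32.55 MPa

32.55


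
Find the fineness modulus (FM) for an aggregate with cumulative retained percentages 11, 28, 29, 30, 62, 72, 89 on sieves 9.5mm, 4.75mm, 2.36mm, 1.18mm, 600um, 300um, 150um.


FM = sum(cumulative % retained) / 100
= 321 / 100
= 3.21

3.21


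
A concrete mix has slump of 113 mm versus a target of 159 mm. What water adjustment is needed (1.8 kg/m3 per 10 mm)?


Difference = 159 - 113 = 46 mm
Water adjustment = 46 * 1.8 / 10 = 8.3 kg/m3

8.3


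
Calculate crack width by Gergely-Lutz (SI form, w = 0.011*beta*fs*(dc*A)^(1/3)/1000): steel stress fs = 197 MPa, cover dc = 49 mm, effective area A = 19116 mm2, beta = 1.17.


w = 0.011 * beta * fs * (dc * A)^(1/3) / 1000
= 0.011 * 1.17 * 197 * (49 * 19116)^(1/3) / 1000
= 0.248 mm

0.248


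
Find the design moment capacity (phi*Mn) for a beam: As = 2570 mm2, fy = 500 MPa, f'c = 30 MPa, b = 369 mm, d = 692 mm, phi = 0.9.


a = As * fy / (0.85 * f'c * b)
= 2570 * 500 / (0.85 * 30 * 369)
= 136.5641 mm
Mn = As * fy * (d - a/2) / 10^6
= 801.4776 kN-m
phi*Mn = 0.9 * 801.4776 = 721.33 kN-m

721.33


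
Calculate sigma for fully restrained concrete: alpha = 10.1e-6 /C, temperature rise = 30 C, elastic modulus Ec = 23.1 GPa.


sigma = alpha * dT * Ec
= 10.1e-6 * 30 * 23.1 * 1000
= 6.999 MPa

6.999


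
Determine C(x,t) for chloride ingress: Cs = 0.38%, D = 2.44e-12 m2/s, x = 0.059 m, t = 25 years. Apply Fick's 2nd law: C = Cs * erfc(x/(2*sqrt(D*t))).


t_seconds = 25 * 365.25 * 24 * 3600 = 788940000.0 s
arg = 0.059 / (2 * sqrt(2.44e-12 * 788940000.0))
= 0.6724
erfc(0.6724) = 0.3417
C = 0.38 * 0.3417 = 0.1298%

0.1298


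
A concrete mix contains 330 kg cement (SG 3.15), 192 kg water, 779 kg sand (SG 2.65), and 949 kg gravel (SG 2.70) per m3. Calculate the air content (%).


Vol cement = 330 / (3.15 * 1000) = 0.104762 m3
Vol water = 192 / 1000 = 0.192 m3
Vol sand = 779 / (2.65 * 1000) = 0.293962 m3
Vol gravel = 949 / (2.70 * 1000) = 0.351481 m3
Total solid + water volume = 0.942206 m3
Air = (1 - 0.942206) * 100 = 5.78%

5.78


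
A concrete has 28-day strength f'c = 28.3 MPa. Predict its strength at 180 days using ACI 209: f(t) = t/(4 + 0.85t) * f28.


f(180) = 180 / (4 + 0.85 * 180) * 28.3
= 180 / 157.0 * 28.3
= 32.45 MPa

32.45


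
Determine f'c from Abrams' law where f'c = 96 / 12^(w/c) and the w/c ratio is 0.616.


f'c = 96 / 12^0.616
= 96 / 4.621
= 20.77 MPa

20.77


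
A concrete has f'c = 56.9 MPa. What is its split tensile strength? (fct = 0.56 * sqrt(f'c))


fct = 0.56 * sqrt(56.9)
= 0.56 * 7.543
= 4.224 MPa

4.224


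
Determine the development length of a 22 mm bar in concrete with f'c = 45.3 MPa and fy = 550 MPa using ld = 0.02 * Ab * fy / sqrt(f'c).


Ab = pi * 22^2 / 4 = 380.133 mm2
ld = 0.02 * 380.133 * 550 / sqrt(45.3)
= 621.3 mm

621.3


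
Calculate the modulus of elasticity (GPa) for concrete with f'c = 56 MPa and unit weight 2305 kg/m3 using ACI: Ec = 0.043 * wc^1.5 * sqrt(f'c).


Ec = 0.043 * 2305^1.5 * sqrt(56) / 1000
= 35.61 GPa

35.61


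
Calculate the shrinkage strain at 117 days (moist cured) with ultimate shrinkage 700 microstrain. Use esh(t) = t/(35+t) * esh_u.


esh(117) = 117 / (35 + 117) * 700
= 117 / 152 * 700
= 538.8 microstrain

538.8


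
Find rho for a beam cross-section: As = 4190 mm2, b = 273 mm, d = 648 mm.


rho = As / (b * d)
= 4190 / (273 * 648)
= 0.0237

0.0237


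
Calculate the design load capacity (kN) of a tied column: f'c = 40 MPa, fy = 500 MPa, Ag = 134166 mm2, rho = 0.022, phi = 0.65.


Ast = rho * Ag = 0.022 * 134166 = 2951.652 mm2
phi*Pn = 0.65 * 0.80 * (0.85 * 40 * (134166 - 2951.652) + 500 * 2951.652) / 1000
= 3087.3 kN

3087.3


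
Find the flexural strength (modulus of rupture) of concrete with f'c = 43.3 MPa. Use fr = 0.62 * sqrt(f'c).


fr = 0.62 * sqrt(43.3)
= 4.08 MPa

4.08


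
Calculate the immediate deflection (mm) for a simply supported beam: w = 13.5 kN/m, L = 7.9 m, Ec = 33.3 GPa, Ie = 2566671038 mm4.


Convert: L = 7.9 m = 7900 mm, Ec = 33.3 GPa = 33300 MPa
delta = 5 * 13.5 * 7900^4 / (384 * 33300 * 2566671038)
= 8.01 mm

8.01


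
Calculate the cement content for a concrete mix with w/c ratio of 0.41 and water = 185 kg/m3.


Cement = water / (w/c)
= 185 / 0.41
= 451.2 kg/m3

451.2


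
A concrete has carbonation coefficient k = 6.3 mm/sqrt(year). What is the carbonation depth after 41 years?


depth = k * sqrt(t)
= 6.3 * sqrt(41)
= 40.34 mm

40.34


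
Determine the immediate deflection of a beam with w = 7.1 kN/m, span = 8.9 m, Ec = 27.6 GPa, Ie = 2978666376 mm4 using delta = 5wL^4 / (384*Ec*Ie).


Convert: L = 8.9 m = 8900 mm, Ec = 27.6 GPa = 27600 MPa
delta = 5 * 7.1 * 8900^4 / (384 * 27600 * 2978666376)
= 7.06 mm

7.06


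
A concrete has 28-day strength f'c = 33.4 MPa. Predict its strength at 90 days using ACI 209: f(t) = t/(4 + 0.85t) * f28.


f(90) = 90 / (4 + 0.85 * 90) * 33.4
= 90 / 80.5 * 33.4
= 37.34 MPa

37.34


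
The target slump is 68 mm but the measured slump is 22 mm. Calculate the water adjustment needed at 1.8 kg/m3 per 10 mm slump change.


Difference = 68 - 22 = 46 mm
Water adjustment = 46 * 1.8 / 10 = 8.3 kg/m3

8.3


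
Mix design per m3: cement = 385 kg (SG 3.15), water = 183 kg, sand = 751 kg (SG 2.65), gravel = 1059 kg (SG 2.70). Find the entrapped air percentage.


Vol cement = 385 / (3.15 * 1000) = 0.122222 m3
Vol water = 183 / 1000 = 0.183 m3
Vol sand = 751 / (2.65 * 1000) = 0.283396 m3
Vol gravel = 1059 / (2.70 * 1000) = 0.392222 m3
Total solid + water volume = 0.980841 m3
Air = (1 - 0.980841) * 100 = 1.92%

1.92


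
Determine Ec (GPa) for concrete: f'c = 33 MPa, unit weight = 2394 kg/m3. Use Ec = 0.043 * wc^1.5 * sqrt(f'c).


Ec = 0.043 * 2394^1.5 * sqrt(33) / 1000
= 28.93 GPa

28.93


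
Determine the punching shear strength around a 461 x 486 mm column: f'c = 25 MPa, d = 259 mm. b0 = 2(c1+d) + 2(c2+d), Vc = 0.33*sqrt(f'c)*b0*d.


b0 = 2*(461 + 259) + 2*(486 + 259) = 2930 mm
Vc = 0.33 * sqrt(25) * 2930 * 259 / 1000
= 1252.14 kN

1252.14


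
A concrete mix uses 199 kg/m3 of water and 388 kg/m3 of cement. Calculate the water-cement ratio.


w/c = water / cement
w/c = 199 / 388 = 0.513

0.513


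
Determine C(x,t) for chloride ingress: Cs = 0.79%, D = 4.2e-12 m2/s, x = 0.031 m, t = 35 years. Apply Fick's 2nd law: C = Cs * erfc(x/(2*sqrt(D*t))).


t_seconds = 35 * 365.25 * 24 * 3600 = 1104516000.0 s
arg = 0.031 / (2 * sqrt(4.2e-12 * 1104516000.0))
= 0.2276
erfc(0.2276) = 0.7476
C = 0.79 * 0.7476 = 0.5906%

0.5906


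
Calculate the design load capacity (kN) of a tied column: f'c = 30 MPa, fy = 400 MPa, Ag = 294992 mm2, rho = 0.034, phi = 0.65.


Ast = rho * Ag = 0.034 * 294992 = 10029.728 mm2
phi*Pn = 0.65 * 0.80 * (0.85 * 30 * (294992 - 10029.728) + 400 * 10029.728) / 1000
= 5864.78 kN

5864.78


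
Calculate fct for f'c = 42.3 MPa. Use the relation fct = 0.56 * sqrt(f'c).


fct = 0.56 * sqrt(42.3)
= 0.56 * 6.504
= 3.642 MPa

3.642


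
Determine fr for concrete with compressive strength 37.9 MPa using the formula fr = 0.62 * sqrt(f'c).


fr = 0.62 * sqrt(37.9)
= 3.817 MPa

3.817


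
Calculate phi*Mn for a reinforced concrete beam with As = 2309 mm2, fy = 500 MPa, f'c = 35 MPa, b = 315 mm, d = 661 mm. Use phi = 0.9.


a = As * fy / (0.85 * f'c * b)
= 2309 * 500 / (0.85 * 35 * 315)
= 123.1959 mm
Mn = As * fy * (d - a/2) / 10^6
= 692.0096 kN-m
phi*Mn = 0.9 * 692.0096 = 622.81 kN-m

622.81


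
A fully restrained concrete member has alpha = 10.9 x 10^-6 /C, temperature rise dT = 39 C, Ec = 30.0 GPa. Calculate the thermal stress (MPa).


sigma = alpha * dT * Ec
= 10.9e-6 * 39 * 30.0 * 1000
= 12.753 MPa

12.753


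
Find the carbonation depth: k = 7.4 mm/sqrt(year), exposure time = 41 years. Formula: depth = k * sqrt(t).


depth = k * sqrt(t)
= 7.4 * sqrt(41)
= 47.38 mm

47.38


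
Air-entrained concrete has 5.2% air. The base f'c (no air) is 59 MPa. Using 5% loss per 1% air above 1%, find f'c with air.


Strength loss = (5.2 - 1) * 5 = 21.0%
f'c = 59 * (1 - 21.0/100)
= 46.61 MPa

46.61


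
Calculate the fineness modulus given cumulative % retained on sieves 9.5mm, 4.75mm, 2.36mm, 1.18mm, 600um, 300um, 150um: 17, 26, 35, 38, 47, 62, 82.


FM = sum(cumulative % retained) / 100
= 307 / 100
= 3.07

3.07


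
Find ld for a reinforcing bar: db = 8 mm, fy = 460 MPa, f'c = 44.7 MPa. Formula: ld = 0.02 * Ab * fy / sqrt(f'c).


Ab = pi * 8^2 / 4 = 50.265 mm2
ld = 0.02 * 50.265 * 460 / sqrt(44.7)
= 69.2 mm

69.2


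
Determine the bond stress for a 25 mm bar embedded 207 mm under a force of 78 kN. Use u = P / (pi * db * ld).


u = P / (pi * db * ld)
= 78 * 1000 / (pi * 25 * 207)
= 4.798 MPa

4.798


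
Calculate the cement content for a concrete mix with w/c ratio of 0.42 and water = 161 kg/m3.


Cement = water / (w/c)
= 161 / 0.42
= 383.3 kg/m3

383.3


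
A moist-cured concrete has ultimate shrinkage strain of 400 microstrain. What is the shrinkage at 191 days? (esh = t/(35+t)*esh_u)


esh(191) = 191 / (35 + 191) * 400
= 191 / 226 * 400
= 338.1 microstrain

338.1


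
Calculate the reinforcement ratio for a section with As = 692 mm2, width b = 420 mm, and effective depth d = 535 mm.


rho = As / (b * d)
= 692 / (420 * 535)
= 0.0031

0.0031


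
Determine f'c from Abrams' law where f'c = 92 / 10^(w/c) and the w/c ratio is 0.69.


f'c = 92 / 10^0.69
= 92 / 4.898
= 18.78 MPa

18.78


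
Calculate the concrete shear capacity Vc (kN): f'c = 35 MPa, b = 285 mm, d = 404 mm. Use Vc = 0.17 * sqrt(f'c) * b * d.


Vc = 0.17 * sqrt(35) * 285 * 404 / 1000
= 115.8 kN

115.8


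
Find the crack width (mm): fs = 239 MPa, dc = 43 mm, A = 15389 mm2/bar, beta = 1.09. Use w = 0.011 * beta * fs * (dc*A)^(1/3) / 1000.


w = 0.011 * beta * fs * (dc * A)^(1/3) / 1000
= 0.011 * 1.09 * 239 * (43 * 15389)^(1/3) / 1000
= 0.25 mm

0.25


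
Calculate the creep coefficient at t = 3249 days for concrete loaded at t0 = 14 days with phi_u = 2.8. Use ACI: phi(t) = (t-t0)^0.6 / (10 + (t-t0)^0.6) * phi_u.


dt = 3249 - 14 = 3235
phi = 3235^0.6 / (10 + 3235^0.6) * 2.8
= 2.597

2.597


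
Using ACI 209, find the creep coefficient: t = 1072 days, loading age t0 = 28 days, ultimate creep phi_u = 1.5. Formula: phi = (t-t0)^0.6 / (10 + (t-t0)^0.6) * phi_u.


dt = 1072 - 28 = 1044
phi = 1044^0.6 / (10 + 1044^0.6) * 1.5
= 1.299

1.299


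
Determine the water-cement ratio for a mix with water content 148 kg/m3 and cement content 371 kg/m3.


w/c = water / cement
w/c = 148 / 371 = 0.399

0.399


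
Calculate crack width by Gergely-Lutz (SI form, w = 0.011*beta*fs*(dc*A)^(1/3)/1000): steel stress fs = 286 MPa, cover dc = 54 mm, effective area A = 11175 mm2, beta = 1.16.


w = 0.011 * beta * fs * (dc * A)^(1/3) / 1000
= 0.011 * 1.16 * 286 * (54 * 11175)^(1/3) / 1000
= 0.308 mm

0.308


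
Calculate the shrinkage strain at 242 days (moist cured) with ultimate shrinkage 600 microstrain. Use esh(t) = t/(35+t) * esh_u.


esh(242) = 242 / (35 + 242) * 600
= 242 / 277 * 600
= 524.2 microstrain

524.2


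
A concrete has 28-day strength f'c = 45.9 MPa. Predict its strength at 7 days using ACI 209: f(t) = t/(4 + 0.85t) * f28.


f(7) = 7 / (4 + 0.85 * 7) * 45.9
= 7 / 9.95 * 45.9
= 32.29 MPa

32.29


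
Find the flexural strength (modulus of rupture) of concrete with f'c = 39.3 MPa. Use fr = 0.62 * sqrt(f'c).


fr = 0.62 * sqrt(39.3)
= 3.887 MPa

3.887


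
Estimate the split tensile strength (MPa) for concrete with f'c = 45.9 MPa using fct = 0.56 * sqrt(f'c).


fct = 0.56 * sqrt(45.9)
= 0.56 * 6.775
= 3.794 MPa

3.794


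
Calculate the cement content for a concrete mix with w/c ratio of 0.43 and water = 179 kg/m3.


Cement = water / (w/c)
= 179 / 0.43
= 416.3 kg/m3

416.3


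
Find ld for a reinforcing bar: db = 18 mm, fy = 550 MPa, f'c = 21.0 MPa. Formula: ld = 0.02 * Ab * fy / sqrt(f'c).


Ab = pi * 18^2 / 4 = 254.469 mm2
ld = 0.02 * 254.469 * 550 / sqrt(21.0)
= 610.8 mm

610.8


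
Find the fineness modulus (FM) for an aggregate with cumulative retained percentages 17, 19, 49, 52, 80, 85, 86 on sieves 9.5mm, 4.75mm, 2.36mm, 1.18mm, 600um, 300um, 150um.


FM = sum(cumulative % retained) / 100
= 388 / 100
= 3.88

3.88


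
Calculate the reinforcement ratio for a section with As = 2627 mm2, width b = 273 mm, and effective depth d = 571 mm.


rho = As / (b * d)
= 2627 / (273 * 571)
= 0.0169

0.0169


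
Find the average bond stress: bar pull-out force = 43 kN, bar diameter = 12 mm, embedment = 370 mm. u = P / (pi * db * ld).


u = P / (pi * db * ld)
= 43 * 1000 / (pi * 12 * 370)
= 3.083 MPa

3.083


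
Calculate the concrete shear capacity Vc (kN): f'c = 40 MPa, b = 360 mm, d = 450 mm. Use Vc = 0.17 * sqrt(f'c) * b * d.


Vc = 0.17 * sqrt(40) * 360 * 450 / 1000
= 174.18 kN

174.18


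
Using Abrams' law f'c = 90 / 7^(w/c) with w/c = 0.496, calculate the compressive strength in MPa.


f'c = 90 / 7^0.496
= 90 / 2.625
= 34.28 MPa

34.28


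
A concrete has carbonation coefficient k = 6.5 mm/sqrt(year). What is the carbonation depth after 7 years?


depth = k * sqrt(t)
= 6.5 * sqrt(7)
= 17.2 mm

17.2


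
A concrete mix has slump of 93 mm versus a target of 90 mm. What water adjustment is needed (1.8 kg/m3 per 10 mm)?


Difference = 90 - 93 = -3 mm
Water adjustment = -3 * 1.8 / 10 = -0.5 kg/m3

-0.5


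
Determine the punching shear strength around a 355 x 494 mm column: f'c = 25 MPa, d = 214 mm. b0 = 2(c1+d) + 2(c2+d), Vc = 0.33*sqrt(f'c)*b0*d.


b0 = 2*(355 + 214) + 2*(494 + 214) = 2554 mm
Vc = 0.33 * sqrt(25) * 2554 * 214 / 1000
= 901.82 kN

901.82


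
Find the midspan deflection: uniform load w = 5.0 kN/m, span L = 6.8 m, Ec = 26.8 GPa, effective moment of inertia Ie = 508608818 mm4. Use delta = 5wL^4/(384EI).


Convert: L = 6.8 m = 6800 mm, Ec = 26.8 GPa = 26800 MPa
delta = 5 * 5.0 * 6800^4 / (384 * 26800 * 508608818)
= 10.21 mm

10.21


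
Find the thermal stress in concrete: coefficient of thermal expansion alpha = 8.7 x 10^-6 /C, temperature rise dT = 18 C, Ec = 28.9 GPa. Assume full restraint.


sigma = alpha * dT * Ec
= 8.7e-6 * 18 * 28.9 * 1000
= 4.526 MPa

4.526


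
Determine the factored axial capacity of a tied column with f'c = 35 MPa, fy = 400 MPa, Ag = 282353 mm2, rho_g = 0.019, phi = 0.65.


Ast = rho * Ag = 0.019 * 282353 = 5364.707 mm2
phi*Pn = 0.65 * 0.80 * (0.85 * 35 * (282353 - 5364.707) + 400 * 5364.707) / 1000
= 5400.87 kN

5400.87


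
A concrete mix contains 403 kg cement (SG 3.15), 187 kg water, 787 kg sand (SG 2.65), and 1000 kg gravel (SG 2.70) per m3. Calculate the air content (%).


Vol cement = 403 / (3.15 * 1000) = 0.127937 m3
Vol water = 187 / 1000 = 0.187 m3
Vol sand = 787 / (2.65 * 1000) = 0.296981 m3
Vol gravel = 1000 / (2.70 * 1000) = 0.37037 m3
Total solid + water volume = 0.982288 m3
Air = (1 - 0.982288) * 100 = 1.77%

1.77


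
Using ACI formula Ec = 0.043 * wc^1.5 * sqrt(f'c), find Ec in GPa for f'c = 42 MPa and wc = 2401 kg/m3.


Ec = 0.043 * 2401^1.5 * sqrt(42) / 1000
= 32.79 GPa

32.79


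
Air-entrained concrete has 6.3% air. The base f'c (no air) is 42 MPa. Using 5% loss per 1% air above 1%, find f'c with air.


Strength loss = (6.3 - 1) * 5 = 26.5%
f'c = 42 * (1 - 26.5/100)
= 30.87 MPa

30.87


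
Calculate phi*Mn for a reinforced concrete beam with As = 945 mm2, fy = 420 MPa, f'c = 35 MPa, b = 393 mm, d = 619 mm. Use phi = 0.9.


a = As * fy / (0.85 * f'c * b)
= 945 * 420 / (0.85 * 35 * 393)
= 33.947 mm
Mn = As * fy * (d - a/2) / 10^6
= 238.9443 kN-m
phi*Mn = 0.9 * 238.9443 = 215.05 kN-m

215.05


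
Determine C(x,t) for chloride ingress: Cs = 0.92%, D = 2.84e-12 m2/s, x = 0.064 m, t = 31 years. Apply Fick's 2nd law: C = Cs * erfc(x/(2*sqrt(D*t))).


t_seconds = 31 * 365.25 * 24 * 3600 = 978285600.0 s
arg = 0.064 / (2 * sqrt(2.84e-12 * 978285600.0))
= 0.6071
erfc(0.6071) = 0.3906
C = 0.92 * 0.3906 = 0.3593%

0.3593


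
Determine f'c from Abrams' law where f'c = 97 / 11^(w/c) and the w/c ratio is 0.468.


f'c = 97 / 11^0.468
= 97 / 3.072
= 31.58 MPa

31.58


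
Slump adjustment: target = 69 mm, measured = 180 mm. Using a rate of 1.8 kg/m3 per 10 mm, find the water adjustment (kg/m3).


Difference = 69 - 180 = -111 mm
Water adjustment = -111 * 1.8 / 10 = -20.0 kg/m3

-20.0


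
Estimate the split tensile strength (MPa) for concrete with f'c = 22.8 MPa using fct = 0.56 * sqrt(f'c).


fct = 0.56 * sqrt(22.8)
= 0.56 * 4.775
= 2.674 MPa

2.674


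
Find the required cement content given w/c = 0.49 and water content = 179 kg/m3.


Cement = water / (w/c)
= 179 / 0.49
= 365.3 kg/m3

365.3


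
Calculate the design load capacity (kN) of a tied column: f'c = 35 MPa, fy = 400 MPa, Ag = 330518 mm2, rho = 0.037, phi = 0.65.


Ast = rho * Ag = 0.037 * 330518 = 12229.166 mm2
phi*Pn = 0.65 * 0.80 * (0.85 * 35 * (330518 - 12229.166) + 400 * 12229.166) / 1000
= 7467.59 kN

7467.59


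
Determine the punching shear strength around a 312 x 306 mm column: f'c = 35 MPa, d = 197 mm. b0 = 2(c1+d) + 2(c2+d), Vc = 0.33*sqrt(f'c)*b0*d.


b0 = 2*(312 + 197) + 2*(306 + 197) = 2024 mm
Vc = 0.33 * sqrt(35) * 2024 * 197 / 1000
= 778.44 kN

778.44


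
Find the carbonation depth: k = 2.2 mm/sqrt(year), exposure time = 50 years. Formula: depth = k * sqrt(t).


depth = k * sqrt(t)
= 2.2 * sqrt(50)
= 15.56 mm

15.56


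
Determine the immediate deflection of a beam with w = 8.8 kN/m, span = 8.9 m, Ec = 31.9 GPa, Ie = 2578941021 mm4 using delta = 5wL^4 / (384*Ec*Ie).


Convert: L = 8.9 m = 8900 mm, Ec = 31.9 GPa = 31900 MPa
delta = 5 * 8.8 * 8900^4 / (384 * 31900 * 2578941021)
= 8.74 mm

8.74


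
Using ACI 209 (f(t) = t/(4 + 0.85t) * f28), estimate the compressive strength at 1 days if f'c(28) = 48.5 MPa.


f(1) = 1 / (4 + 0.85 * 1) * 48.5
= 1 / 4.85 * 48.5
= 10.0 MPa

10.0


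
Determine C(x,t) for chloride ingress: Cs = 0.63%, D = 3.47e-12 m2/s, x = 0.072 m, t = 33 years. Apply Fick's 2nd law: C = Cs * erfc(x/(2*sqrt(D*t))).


t_seconds = 33 * 365.25 * 24 * 3600 = 1041400800.0 s
arg = 0.072 / (2 * sqrt(3.47e-12 * 1041400800.0))
= 0.5989
erfc(0.5989) = 0.397
C = 0.63 * 0.397 = 0.2501%

0.2501


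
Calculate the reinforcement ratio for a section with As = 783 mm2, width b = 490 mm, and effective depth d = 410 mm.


rho = As / (b * d)
= 783 / (490 * 410)
= 0.0039

0.0039


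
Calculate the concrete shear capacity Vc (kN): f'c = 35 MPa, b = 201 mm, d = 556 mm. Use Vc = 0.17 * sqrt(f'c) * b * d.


Vc = 0.17 * sqrt(35) * 201 * 556 / 1000
= 112.4 kN

112.4


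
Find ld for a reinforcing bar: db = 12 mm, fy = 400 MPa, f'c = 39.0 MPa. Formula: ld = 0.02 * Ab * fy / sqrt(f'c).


Ab = pi * 12^2 / 4 = 113.097 mm2
ld = 0.02 * 113.097 * 400 / sqrt(39.0)
= 144.9 mm

144.9


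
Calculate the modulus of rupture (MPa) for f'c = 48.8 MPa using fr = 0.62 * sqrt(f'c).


fr = 0.62 * sqrt(48.8)
= 4.331 MPa

4.331


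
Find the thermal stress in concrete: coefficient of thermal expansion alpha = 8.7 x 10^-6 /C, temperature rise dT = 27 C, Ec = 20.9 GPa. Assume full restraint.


sigma = alpha * dT * Ec
= 8.7e-6 * 27 * 20.9 * 1000
= 4.909 MPa

4.909


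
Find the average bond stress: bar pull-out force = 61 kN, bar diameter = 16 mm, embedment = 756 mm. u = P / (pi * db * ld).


u = P / (pi * db * ld)
= 61 * 1000 / (pi * 16 * 756)
= 1.605 MPa

1.605


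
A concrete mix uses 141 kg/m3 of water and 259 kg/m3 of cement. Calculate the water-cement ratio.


w/c = water / cement
w/c = 141 / 259 = 0.544

0.544


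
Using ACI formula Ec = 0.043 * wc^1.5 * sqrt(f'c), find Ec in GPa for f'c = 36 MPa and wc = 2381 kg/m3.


Ec = 0.043 * 2381^1.5 * sqrt(36) / 1000
= 29.97 GPa

29.97


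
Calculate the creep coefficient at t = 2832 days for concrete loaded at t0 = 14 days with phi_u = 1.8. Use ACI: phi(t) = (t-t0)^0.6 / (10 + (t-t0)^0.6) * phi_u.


dt = 2832 - 14 = 2818
phi = 2818^0.6 / (10 + 2818^0.6) * 1.8
= 1.659

1.659


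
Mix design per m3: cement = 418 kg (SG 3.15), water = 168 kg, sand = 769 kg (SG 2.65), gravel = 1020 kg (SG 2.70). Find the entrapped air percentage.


Vol cement = 418 / (3.15 * 1000) = 0.132698 m3
Vol water = 168 / 1000 = 0.168 m3
Vol sand = 769 / (2.65 * 1000) = 0.290189 m3
Vol gravel = 1020 / (2.70 * 1000) = 0.377778 m3
Total solid + water volume = 0.968665 m3
Air = (1 - 0.968665) * 100 = 3.13%

3.13
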